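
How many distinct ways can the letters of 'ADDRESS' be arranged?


Letters: 7, freq: {'A': 1, 'D': 2, 'R': 1, 'E': 1, 'S': 2}
7!/(1!×2!×1!×1!×2!) = 5040/4 = 1260

1260


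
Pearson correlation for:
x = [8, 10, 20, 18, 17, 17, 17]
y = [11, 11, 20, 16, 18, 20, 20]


n=7, Σx=107, Σy=116, Σxy=1872, Σx²=1755, Σy²=2022
r = (7×1872 - 107×116)/√((7×1755 - 107²)(7×2022 - 116²))
= 692/√(836×698) = 692/√583528 ≈ 692/763.8900 ≈ 0.9059

r ≈ 0.9059


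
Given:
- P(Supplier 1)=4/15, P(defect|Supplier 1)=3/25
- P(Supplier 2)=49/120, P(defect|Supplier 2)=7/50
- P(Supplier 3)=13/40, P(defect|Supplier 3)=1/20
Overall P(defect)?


P(B) = Σ P(B|Aᵢ)×P(Aᵢ)
  3/25×4/15 = 4/125
  7/50×49/120 = 343/6000
  1/20×13/40 = 13/800
Sum = 253/2400

P(defect) = 253/2400 ≈ 10.54%


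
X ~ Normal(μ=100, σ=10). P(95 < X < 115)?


z₁=(95-100)/10=-0.5, z₂=(115-100)/10=1.5
P = Φ(1.5) - Φ(-0.5) = 0.933193 - 0.308538 = 0.624655 ≈ 0.6247

P(95 < X < 115) ≈ 0.6247


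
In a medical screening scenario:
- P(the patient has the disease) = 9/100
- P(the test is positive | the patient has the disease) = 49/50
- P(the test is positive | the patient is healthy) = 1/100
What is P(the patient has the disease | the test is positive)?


Using Bayes' theorem:
P(A|B) = P(B|A)·P(A) / P(B)

P(the test is positive) = 49/50 × 9/100 + 1/100 × 91/100
= 441/5000 + 91/10000 = 973/10000

P(the patient has the disease|the test is positive) = (441/5000) / (973/10000) = 126/139

P(the patient has the disease|the test is positive) = 126/139 ≈ 90.65%


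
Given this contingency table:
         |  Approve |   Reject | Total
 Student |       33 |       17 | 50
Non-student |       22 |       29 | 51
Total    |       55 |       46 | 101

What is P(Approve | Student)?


P(Approve | Student) = 33/(33+17) = 33/50

P(Approve|Student) = 33/50 ≈ 66.00%


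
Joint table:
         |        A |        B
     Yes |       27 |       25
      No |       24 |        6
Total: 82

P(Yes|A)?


P(Yes|A) = 27/(27+24) = 27/51 = 9/17

P = 9/17 ≈ 52.94%


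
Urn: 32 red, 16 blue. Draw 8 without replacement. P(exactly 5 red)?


Hypergeometric: C(32,5)×C(16,3)/C(48,8)
= 201376×560/377348994 = 56385280/188674497

P(X=5) = 56385280/188674497 ≈ 29.88%


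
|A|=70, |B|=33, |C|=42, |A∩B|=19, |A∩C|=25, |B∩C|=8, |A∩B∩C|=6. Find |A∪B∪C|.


|A∪B∪C| = 70+33+42-19-25-8+6 = 99

|A∪B∪C| = 99


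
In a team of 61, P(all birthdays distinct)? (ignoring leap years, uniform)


P(all different) = Π(365-i)/365 for i=0..60
= (365/365)×(364/365)×...×(305/365)
= 0.004911

P ≈ 0.0049 ≈ 0.49%


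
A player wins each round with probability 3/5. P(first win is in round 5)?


Geometric: P(X=5) = (1-p)^(k-1)×p = (2/5)^4×3/5 = 48/3125

P(X=5) = 48/3125 ≈ 1.54%


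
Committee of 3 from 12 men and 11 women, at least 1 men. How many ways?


Count by #men:
  1M,2W: C(12,1)×C(11,2)=660
  2M,1W: C(12,2)×C(11,1)=726
  3M,0W: C(12,3)×C(11,0)=220
Total = 1606

1606


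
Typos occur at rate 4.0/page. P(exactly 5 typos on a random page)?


Poisson(λ=4.0): P(X=5) = e^(-λ)×λ^k/k!
= e^(-4.0) × 4.0^5 / 5!
≈ 0.01831563889 × 1024 / 120 ≈ 0.156293

P(X=5) ≈ 0.156293 ≈ 15.63%


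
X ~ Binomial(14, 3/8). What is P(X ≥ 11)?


P(X ≥ 11) = Σ P(X=i) for i=11..14
P(X=11) = 2015047125/1099511627776
P(X=12) = 1209028275/4398046511104
P(X=13) = 55801305/2199023255552
P(X=14) = 4782969/4398046511104
Sum = 4692801177/2199023255552

P(X ≥ 11) = 4692801177/2199023255552 ≈ 0.21%


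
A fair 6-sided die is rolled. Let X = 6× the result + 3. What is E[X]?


E[die] = (1+6)/2 = 7/2
E[X] = 6×7/2 + 3 = 24

E[X] = 24


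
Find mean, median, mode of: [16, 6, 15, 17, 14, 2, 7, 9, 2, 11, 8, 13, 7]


Sorted: [2, 2, 6, 7, 7, 8, 9, 11, 13, 14, 15, 16, 17]
Mean = 127/13
Median = 9
Freq: {16: 1, 6: 1, 15: 1, 17: 1, 14: 1, 2: 2, 7: 2, 9: 1, 11: 1, 8: 1, 13: 1}
Mode: [2, 7]

Mean=127/13, Median=9, Mode=[2, 7]


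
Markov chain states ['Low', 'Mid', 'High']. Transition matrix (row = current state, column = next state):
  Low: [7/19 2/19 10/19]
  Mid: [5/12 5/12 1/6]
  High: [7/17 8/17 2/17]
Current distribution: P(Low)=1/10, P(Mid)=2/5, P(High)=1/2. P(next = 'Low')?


P(next=Low) = Σᵢ P(now=i)×P(i→Low)
= 1/10×7/19 + 2/5×5/12 + 1/2×7/17
= 7/190 + 1/6 + 7/34 = 3967/9690

P = 3967/9690 ≈ 0.4094


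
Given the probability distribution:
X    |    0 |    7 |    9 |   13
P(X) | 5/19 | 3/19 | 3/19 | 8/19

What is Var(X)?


E[X] = 8
E[X²] = 1742/19
Var(X) = E[X²] - (E[X])² = 1742/19 - 64 = 526/19

Var(X) = 526/19 ≈ 27.6842


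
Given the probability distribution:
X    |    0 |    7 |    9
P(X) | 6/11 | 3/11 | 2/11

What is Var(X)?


E[X] = 39/11
E[X²] = 309/11
Var(X) = E[X²] - (E[X])² = 309/11 - 1521/121 = 1878/121

Var(X) = 1878/121 ≈ 15.5207


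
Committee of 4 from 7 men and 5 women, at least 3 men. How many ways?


Count by #men:
  3M,1W: C(7,3)×C(5,1)=175
  4M,0W: C(7,4)×C(5,0)=35
Total = 210

210


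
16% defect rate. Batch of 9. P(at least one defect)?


P(all good) = (21/25)^9 = 794280046581/3814697265625
P(≥1 defect) = 3020417219044/3814697265625

P = 3020417219044/3814697265625 ≈ 79.18%


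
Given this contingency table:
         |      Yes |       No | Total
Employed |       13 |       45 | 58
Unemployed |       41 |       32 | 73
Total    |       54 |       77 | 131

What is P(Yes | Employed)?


P(Yes | Employed) = 13/(13+45) = 13/58

P(Yes|Employed) = 13/58 ≈ 22.41%


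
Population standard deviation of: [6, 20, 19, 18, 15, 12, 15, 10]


Mean = 115/8
  (6-115/8)²=4489/64
  (20-115/8)²=2025/64
  (19-115/8)²=1369/64
  (18-115/8)²=841/64
  (15-115/8)²=25/64
  (12-115/8)²=361/64
  (15-115/8)²=25/64
  (10-115/8)²=1225/64
Σ(x-μ)² = 1295/8
σ² = (1295/8)/8 = 1295/64

σ = √(1295/64) ≈ 4.4983


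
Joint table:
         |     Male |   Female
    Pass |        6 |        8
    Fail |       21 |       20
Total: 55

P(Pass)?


P(Pass) = (6+8)/55 = 14/55

P(Pass) = 14/55 ≈ 25.45%


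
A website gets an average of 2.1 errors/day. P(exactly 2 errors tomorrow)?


Poisson(λ=2.1): P(X=2) = e^(-λ)×λ^k/k!
= e^(-2.1) × 2.1^2 / 2!
≈ 0.1224564283 × 4.41 / 2 ≈ 0.270016

P(X=2) ≈ 0.270016 ≈ 27.00%


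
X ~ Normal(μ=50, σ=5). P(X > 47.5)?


z = (47.5-50)/5 = -0.5
P(X > 47.5) = 1 - P(Z ≤ -0.5) = 1 - 0.3085 = 0.6915

P(X > 47.5) ≈ 0.6915


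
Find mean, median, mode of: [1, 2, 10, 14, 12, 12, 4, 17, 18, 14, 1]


Sorted: [1, 1, 2, 4, 10, 12, 12, 14, 14, 17, 18]
Mean = 105/11
Median = 12
Freq: {1: 2, 2: 1, 10: 1, 14: 2, 12: 2, 4: 1, 17: 1, 18: 1}
Mode: [1, 12, 14]

Mean=105/11, Median=12, Mode=[1, 12, 14]


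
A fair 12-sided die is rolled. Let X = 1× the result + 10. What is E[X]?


E[die] = (1+12)/2 = 13/2
E[X] = 1×13/2 + 10 = 33/2

E[X] = 33/2


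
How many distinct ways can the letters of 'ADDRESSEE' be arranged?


Letters: 9, freq: {'A': 1, 'D': 2, 'R': 1, 'E': 3, 'S': 2}
9!/(1!×2!×1!×3!×2!) = 362880/24 = 15120

15120


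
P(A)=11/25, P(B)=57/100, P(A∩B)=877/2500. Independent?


P(A)×P(B) = 627/2500
P(A∩B) = 877/2500
Not equal → NOT independent

No, not independent


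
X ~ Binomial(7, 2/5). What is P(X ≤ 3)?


P(X ≤ 3) = Σ P(X=i) for i=0..3
P(X=0) = 2187/78125
P(X=1) = 10206/78125
P(X=2) = 20412/78125
P(X=3) = 4536/15625
Sum = 11097/15625

P(X ≤ 3) = 11097/15625 ≈ 71.02%


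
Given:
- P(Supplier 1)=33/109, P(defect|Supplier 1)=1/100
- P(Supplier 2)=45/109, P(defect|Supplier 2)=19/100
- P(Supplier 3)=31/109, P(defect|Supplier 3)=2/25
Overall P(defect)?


P(B) = Σ P(B|Aᵢ)×P(Aᵢ)
  1/100×33/109 = 33/10900
  19/100×45/109 = 171/2180
  2/25×31/109 = 62/2725
Sum = 284/2725

P(defect) = 284/2725 ≈ 10.42%


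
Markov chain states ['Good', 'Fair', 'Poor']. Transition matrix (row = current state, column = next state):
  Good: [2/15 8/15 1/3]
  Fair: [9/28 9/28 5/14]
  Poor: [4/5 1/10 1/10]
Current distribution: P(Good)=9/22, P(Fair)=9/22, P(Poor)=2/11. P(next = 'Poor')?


P(next=Poor) = Σᵢ P(now=i)×P(i→Poor)
= 9/22×1/3 + 9/22×5/14 + 2/11×1/10
= 3/22 + 45/308 + 1/55 = 463/1540

P = 463/1540 ≈ 0.3006


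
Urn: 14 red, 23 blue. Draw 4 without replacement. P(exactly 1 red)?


Hypergeometric: C(14,1)×C(23,3)/C(37,4)
= 14×1771/66045 = 3542/9435

P(X=1) = 3542/9435 ≈ 37.54%


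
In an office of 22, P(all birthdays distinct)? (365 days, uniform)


P(all different) = Π(365-i)/365 for i=0..21
= (365/365)×(364/365)×...×(344/365)
= 0.524305

P ≈ 0.5243 ≈ 52.43%


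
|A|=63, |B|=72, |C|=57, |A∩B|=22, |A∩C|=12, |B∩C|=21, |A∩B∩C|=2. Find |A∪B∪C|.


|A∪B∪C| = 63+72+57-22-12-21+2 = 139

|A∪B∪C| = 139


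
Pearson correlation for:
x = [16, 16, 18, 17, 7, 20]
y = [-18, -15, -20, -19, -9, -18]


n=6, Σx=94, Σy=-99, Σxy=-1634, Σx²=1574, Σy²=1715
r = (6×(-1634) - 94×(-99))/√((6×1574 - 94²)(6×1715 - (-99)²))
= -498/√(608×489) = -498/√297312 ≈ -498/545.2632 ≈ -0.9133

r ≈ -0.9133


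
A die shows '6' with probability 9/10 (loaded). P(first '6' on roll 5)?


Geometric: P(X=5) = (1-p)^(k-1)×p = (1/10)^4×9/10 = 9/100000

P(X=5) = 9/100000 ≈ 0.01%


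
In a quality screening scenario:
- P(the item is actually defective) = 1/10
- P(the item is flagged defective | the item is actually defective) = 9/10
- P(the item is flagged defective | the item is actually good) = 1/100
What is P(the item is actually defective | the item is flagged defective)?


Using Bayes' theorem:
P(A|B) = P(B|A)·P(A) / P(B)

P(the item is flagged defective) = 9/10 × 1/10 + 1/100 × 9/10
= 9/100 + 9/1000 = 99/1000

P(the item is actually defective|the item is flagged defective) = (9/100) / (99/1000) = 10/11

P(the item is actually defective|the item is flagged defective) = 10/11 ≈ 90.91%


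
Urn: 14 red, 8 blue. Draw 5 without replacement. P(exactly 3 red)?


Hypergeometric: C(14,3)×C(8,2)/C(22,5)
= 364×28/26334 = 728/1881

P(X=3) = 728/1881 ≈ 38.70%


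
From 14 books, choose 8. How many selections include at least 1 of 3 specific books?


Complement: C(14,8) - C(11,8) = 3003 - 165 = 2838

2838


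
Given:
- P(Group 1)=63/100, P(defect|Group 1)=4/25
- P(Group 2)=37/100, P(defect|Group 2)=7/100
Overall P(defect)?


P(B) = Σ P(B|Aᵢ)×P(Aᵢ)
  4/25×63/100 = 63/625
  7/100×37/100 = 259/10000
Sum = 1267/10000

P(defect) = 1267/10000 ≈ 12.67%


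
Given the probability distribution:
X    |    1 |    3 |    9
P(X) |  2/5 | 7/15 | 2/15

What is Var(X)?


E[X] = 3
E[X²] = 77/5
Var(X) = E[X²] - (E[X])² = 77/5 - 9 = 32/5

Var(X) = 32/5 ≈ 6.4000


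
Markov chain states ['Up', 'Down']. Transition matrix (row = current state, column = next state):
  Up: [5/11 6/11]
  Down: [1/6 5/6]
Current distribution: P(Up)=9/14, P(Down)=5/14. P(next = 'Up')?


P(next=Up) = Σᵢ P(now=i)×P(i→Up)
= 9/14×5/11 + 5/14×1/6
= 45/154 + 5/84 = 325/924

P = 325/924 ≈ 0.3517


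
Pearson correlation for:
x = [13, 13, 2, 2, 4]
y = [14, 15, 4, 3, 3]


n=5, Σx=34, Σy=39, Σxy=403, Σx²=362, Σy²=455
r = (5×403 - 34×39)/√((5×362 - 34²)(5×455 - 39²))
= 689/√(654×754) = 689/√493116 ≈ 689/702.2222 ≈ 0.9812

r ≈ 0.9812


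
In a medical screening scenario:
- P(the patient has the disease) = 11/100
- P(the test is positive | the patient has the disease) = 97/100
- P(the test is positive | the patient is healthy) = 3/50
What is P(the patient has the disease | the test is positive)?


Using Bayes' theorem:
P(A|B) = P(B|A)·P(A) / P(B)

P(the test is positive) = 97/100 × 11/100 + 3/50 × 89/100
= 1067/10000 + 267/5000 = 1601/10000

P(the patient has the disease|the test is positive) = (1067/10000) / (1601/10000) = 1067/1601

P(the patient has the disease|the test is positive) = 1067/1601 ≈ 66.65%


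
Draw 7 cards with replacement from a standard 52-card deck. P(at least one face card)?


P(not a face card) = 40/52 = 10/13
P(none in 7 draws) = (10/13)^7 = 10000000/62748517
P(≥1 face card) = 1 - 10000000/62748517 = 52748517/62748517

P = 52748517/62748517 ≈ 84.06%


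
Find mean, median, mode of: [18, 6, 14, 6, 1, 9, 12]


Sorted: [1, 6, 6, 9, 12, 14, 18]
Mean = 66/7
Median = 9
Freq: {18: 1, 6: 2, 14: 1, 1: 1, 9: 1, 12: 1}
Mode: [6]

Mean=66/7, Median=9, Mode=6


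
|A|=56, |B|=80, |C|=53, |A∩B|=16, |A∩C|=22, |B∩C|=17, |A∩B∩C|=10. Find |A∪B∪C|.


|A∪B∪C| = 56+80+53-16-22-17+10 = 144

|A∪B∪C| = 144


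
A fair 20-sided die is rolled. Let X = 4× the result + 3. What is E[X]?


E[die] = (1+20)/2 = 21/2
E[X] = 4×21/2 + 3 = 45

E[X] = 45


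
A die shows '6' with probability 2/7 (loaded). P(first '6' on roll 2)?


Geometric: P(X=2) = (1-p)^(k-1)×p = (5/7)^1×2/7 = 10/49

P(X=2) = 10/49 ≈ 20.41%


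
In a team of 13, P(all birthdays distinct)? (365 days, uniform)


P(all different) = Π(365-i)/365 for i=0..12
= (365/365)×(364/365)×...×(353/365)
= 0.805590

P ≈ 0.8056 ≈ 80.56%


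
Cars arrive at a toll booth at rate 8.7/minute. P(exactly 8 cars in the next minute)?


Poisson(λ=8.7): P(X=8) = e^(-λ)×λ^k/k!
= e^(-8.7) × 8.7^8 / 8!
≈ 0.000166585811 × 32821167.1544 / 40320 ≈ 0.135604

P(X=8) ≈ 0.135604 ≈ 13.56%


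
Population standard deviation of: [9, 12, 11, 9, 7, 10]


Mean = 58/6 = 29/3
  (9-29/3)²=4/9
  (12-29/3)²=49/9
  (11-29/3)²=16/9
  (9-29/3)²=4/9
  (7-29/3)²=64/9
  (10-29/3)²=1/9
Σ(x-μ)² = 46/3
σ² = (46/3)/6 = 23/9

σ = √(23/9) ≈ 1.5986


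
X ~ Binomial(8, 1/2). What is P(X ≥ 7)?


P(X ≥ 7) = Σ P(X=i) for i=7..8
P(X=7) = 1/32
P(X=8) = 1/256
Sum = 9/256

P(X ≥ 7) = 9/256 ≈ 3.52%


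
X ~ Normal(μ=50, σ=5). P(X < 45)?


z = (45-50)/5 = -1.0
P(Z < -1.0) = 0.1587

P(X < 45) ≈ 0.1587


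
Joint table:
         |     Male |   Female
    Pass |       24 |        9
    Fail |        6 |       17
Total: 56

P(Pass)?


P(Pass) = (24+9)/56 = 33/56

P(Pass) = 33/56 ≈ 58.93%


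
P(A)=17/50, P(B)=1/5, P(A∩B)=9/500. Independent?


P(A)×P(B) = 17/250
P(A∩B) = 9/500
Not equal → NOT independent

No, not independent


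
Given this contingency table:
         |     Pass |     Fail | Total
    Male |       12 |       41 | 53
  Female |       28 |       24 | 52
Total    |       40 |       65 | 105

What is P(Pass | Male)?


P(Pass | Male) = 12/(12+41) = 12/53

P(Pass|Male) = 12/53 ≈ 22.64%


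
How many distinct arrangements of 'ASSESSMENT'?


Letters: 10, freq: {'A': 1, 'S': 4, 'E': 2, 'M': 1, 'N': 1, 'T': 1}
10!/(1!×4!×2!×1!×1!×1!) = 3628800/48 = 75600

75600


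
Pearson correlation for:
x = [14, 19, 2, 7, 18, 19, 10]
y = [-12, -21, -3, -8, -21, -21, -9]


n=7, Σx=89, Σy=-95, Σxy=-1496, Σx²=1395, Σy²=1621
r = (7×(-1496) - 89×(-95))/√((7×1395 - 89²)(7×1621 - (-95)²))
= -2017/√(1844×2322) = -2017/√4281768 ≈ -2017/2069.2433 ≈ -0.9748

r ≈ -0.9748


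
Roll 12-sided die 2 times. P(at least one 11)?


P(no 11)^2 = (11/12)^2 = 121/144
P(≥1) = 1 - 121/144 = 23/144

P = 23/144 ≈ 15.97%


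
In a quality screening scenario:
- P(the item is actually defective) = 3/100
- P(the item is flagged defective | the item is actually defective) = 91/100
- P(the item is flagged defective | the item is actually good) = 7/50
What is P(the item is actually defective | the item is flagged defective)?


Using Bayes' theorem:
P(A|B) = P(B|A)·P(A) / P(B)

P(the item is flagged defective) = 91/100 × 3/100 + 7/50 × 97/100
= 273/10000 + 679/5000 = 1631/10000

P(the item is actually defective|the item is flagged defective) = (273/10000) / (1631/10000) = 39/233

P(the item is actually defective|the item is flagged defective) = 39/233 ≈ 16.74%


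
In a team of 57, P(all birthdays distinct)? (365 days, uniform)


P(all different) = Π(365-i)/365 for i=0..56
= (365/365)×(364/365)×...×(309/365)
= 0.009878

P ≈ 0.0099 ≈ 0.99%


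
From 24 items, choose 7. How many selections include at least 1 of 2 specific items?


Complement: C(24,7) - C(22,7) = 346104 - 170544 = 175560

175560


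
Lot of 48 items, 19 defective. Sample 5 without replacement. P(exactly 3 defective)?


Hypergeometric: C(19,3)×C(29,2)/C(48,5)
= 969×406/1712304 = 65569/285384

P(X=3) = 65569/285384 ≈ 22.98%


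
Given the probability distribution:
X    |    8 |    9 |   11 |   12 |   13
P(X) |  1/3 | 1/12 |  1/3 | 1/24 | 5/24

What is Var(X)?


E[X] = 247/24
E[X²] = 877/8
Var(X) = E[X²] - (E[X])² = 877/8 - 61009/576 = 2135/576

Var(X) = 2135/576 ≈ 3.7066


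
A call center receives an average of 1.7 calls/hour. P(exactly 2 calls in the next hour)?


Poisson(λ=1.7): P(X=2) = e^(-λ)×λ^k/k!
= e^(-1.7) × 1.7^2 / 2!
≈ 0.1826835241 × 2.89 / 2 ≈ 0.263978

P(X=2) ≈ 0.263978 ≈ 26.40%


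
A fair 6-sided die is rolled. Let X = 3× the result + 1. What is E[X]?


E[die] = (1+6)/2 = 7/2
E[X] = 3×7/2 + 1 = 23/2

E[X] = 23/2


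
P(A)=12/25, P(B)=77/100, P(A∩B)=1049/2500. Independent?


P(A)×P(B) = 231/625
P(A∩B) = 1049/2500
Not equal → NOT independent

No, not independent


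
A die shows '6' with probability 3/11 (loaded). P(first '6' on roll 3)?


Geometric: P(X=3) = (1-p)^(k-1)×p = (8/11)^2×3/11 = 192/1331

P(X=3) = 192/1331 ≈ 14.43%


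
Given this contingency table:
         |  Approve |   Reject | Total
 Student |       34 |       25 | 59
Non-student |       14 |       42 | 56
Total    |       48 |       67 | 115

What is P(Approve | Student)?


P(Approve | Student) = 34/(34+25) = 34/59

P(Approve|Student) = 34/59 ≈ 57.63%


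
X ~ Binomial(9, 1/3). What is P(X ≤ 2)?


P(X ≤ 2) = Σ P(X=i) for i=0..2
P(X=0) = 512/19683
P(X=1) = 256/2187
P(X=2) = 512/2187
Sum = 7424/19683

P(X ≤ 2) = 7424/19683 ≈ 37.72%


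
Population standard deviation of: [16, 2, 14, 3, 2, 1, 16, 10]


Mean = 64/8 = 8
  (16-8)²=64
  (2-8)²=36
  (14-8)²=36
  (3-8)²=25
  (2-8)²=36
  (1-8)²=49
  (16-8)²=64
  (10-8)²=4
Σ(x-μ)² = 314
σ² = 314/8 = 157/4

σ = √(157/4) ≈ 6.2650


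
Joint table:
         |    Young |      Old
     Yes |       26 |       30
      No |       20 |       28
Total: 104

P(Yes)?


P(Yes) = (26+30)/104 = 56/104 = 7/13

P(Yes) = 7/13 ≈ 53.85%


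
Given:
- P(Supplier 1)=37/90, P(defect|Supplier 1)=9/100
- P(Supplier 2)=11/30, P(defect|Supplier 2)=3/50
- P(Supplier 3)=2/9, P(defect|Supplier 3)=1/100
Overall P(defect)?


P(B) = Σ P(B|Aᵢ)×P(Aᵢ)
  9/100×37/90 = 37/1000
  3/50×11/30 = 11/500
  1/100×2/9 = 1/450
Sum = 551/9000

P(defect) = 551/9000 ≈ 6.12%


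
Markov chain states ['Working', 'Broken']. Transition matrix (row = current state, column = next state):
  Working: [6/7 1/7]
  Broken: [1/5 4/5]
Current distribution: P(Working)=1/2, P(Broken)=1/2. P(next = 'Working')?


P(next=Working) = Σᵢ P(now=i)×P(i→Working)
= 1/2×6/7 + 1/2×1/5
= 3/7 + 1/10 = 37/70

P = 37/70 ≈ 0.5286


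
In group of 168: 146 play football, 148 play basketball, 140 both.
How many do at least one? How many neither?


|A∪B| = 146+148-140 = 154
Neither = 168-154 = 14

At least one: 154; Neither: 14


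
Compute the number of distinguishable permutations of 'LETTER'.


Letters: 6, freq: {'L': 1, 'E': 2, 'T': 2, 'R': 1}
6!/(1!×2!×2!×1!) = 720/4 = 180

180


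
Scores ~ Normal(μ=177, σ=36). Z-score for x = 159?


z = (x - μ)/σ = (159 - 177)/36 = -0.5

z = -0.5


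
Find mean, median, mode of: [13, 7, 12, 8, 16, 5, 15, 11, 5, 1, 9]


Sorted: [1, 5, 5, 7, 8, 9, 11, 12, 13, 15, 16]
Mean = 102/11
Median = 9
Freq: {13: 1, 7: 1, 12: 1, 8: 1, 16: 1, 5: 2, 15: 1, 11: 1, 1: 1, 9: 1}
Mode: [5]

Mean=102/11, Median=9, Mode=5


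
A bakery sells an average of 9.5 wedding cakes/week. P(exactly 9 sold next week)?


Poisson(λ=9.5): P(X=9) = e^(-λ)×λ^k/k!
= e^(-9.5) × 9.5^9 / 9!
≈ 7.485182989e-05 × 630249409.725 / 362880 ≈ 0.130003

P(X=9) ≈ 0.130003 ≈ 13.00%


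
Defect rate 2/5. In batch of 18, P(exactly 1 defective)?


Binomial: P(X=1) = C(18,1)×p^1×(1-p)^17
= 18 × 2/5 × 129140163/762939453125 = 4649045868/3814697265625

P(X=1) = 4649045868/3814697265625 ≈ 0.12%


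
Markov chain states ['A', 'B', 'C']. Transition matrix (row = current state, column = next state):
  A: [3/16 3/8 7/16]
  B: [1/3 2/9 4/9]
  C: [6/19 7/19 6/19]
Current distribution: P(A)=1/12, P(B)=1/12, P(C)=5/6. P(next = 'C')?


P(next=C) = Σᵢ P(now=i)×P(i→C)
= 1/12×7/16 + 1/12×4/9 + 5/6×6/19
= 7/192 + 1/27 + 5/19 = 11053/32832

P = 11053/32832 ≈ 0.3367


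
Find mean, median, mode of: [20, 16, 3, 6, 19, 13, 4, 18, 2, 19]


Sorted: [2, 3, 4, 6, 13, 16, 18, 19, 19, 20]
Mean = 120/10 = 12
Median = 29/2
Freq: {20: 1, 16: 1, 3: 1, 6: 1, 19: 2, 13: 1, 4: 1, 18: 1, 2: 1}
Mode: [19]

Mean=12, Median=29/2, Mode=19


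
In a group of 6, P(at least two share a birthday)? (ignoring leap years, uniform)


P(all different) = Π(365-i)/365 for i=0..5
= 0.959538
P(match) = 1 - 0.959538 = 0.040462

P ≈ 0.0405 ≈ 4.05%


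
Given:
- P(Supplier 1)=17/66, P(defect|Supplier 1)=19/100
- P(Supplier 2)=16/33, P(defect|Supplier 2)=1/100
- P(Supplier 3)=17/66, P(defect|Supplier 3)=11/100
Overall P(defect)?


P(B) = Σ P(B|Aᵢ)×P(Aᵢ)
  19/100×17/66 = 323/6600
  1/100×16/33 = 4/825
  11/100×17/66 = 17/600
Sum = 271/3300

P(defect) = 271/3300 ≈ 8.21%


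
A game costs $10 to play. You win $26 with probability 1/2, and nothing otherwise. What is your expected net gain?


E[gain] = (26-10)×1/2 + (-10)×1/2
= 8 - 5 = 3

Expected net gain = $3 ≈ $3.00


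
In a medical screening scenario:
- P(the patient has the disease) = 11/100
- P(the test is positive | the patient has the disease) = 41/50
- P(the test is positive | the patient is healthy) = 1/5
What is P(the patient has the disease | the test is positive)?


Using Bayes' theorem:
P(A|B) = P(B|A)·P(A) / P(B)

P(the test is positive) = 41/50 × 11/100 + 1/5 × 89/100
= 451/5000 + 89/500 = 1341/5000

P(the patient has the disease|the test is positive) = (451/5000) / (1341/5000) = 451/1341

P(the patient has the disease|the test is positive) = 451/1341 ≈ 33.63%


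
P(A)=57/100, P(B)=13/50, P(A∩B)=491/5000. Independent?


P(A)×P(B) = 741/5000
P(A∩B) = 491/5000
Not equal → NOT independent

No, not independent


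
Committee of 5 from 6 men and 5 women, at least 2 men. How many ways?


Count by #men:
  2M,3W: C(6,2)×C(5,3)=150
  3M,2W: C(6,3)×C(5,2)=200
  4M,1W: C(6,4)×C(5,1)=75
  5M,0W: C(6,5)×C(5,0)=6
Total = 431

431


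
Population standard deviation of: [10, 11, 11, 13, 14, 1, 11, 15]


Mean = 86/8 = 43/4
  (10-43/4)²=9/16
  (11-43/4)²=1/16
  (11-43/4)²=1/16
  (13-43/4)²=81/16
  (14-43/4)²=169/16
  (1-43/4)²=1521/16
  (11-43/4)²=1/16
  (15-43/4)²=289/16
Σ(x-μ)² = 259/2
σ² = (259/2)/8 = 259/16

σ = √(259/16) ≈ 4.0234


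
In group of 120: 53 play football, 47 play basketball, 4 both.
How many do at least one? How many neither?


|A∪B| = 53+47-4 = 96
Neither = 120-96 = 24

At least one: 96; Neither: 24


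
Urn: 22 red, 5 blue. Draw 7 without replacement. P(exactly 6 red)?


Hypergeometric: C(22,6)×C(5,1)/C(27,7)
= 74613×5/888030 = 2261/5382

P(X=6) = 2261/5382 ≈ 42.01%


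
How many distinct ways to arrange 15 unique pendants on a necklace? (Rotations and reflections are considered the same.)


Free circular arrangements: rotations and reflections both identified.
(n-1)!/2 = 14!/2 = 87178291200/2 = 43589145600

43589145600


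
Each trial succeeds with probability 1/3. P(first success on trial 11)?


Geometric: P(X=11) = (1-p)^(k-1)×p = (2/3)^10×1/3 = 1024/177147

P(X=11) = 1024/177147 ≈ 0.58%


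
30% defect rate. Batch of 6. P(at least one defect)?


P(all good) = (7/10)^6 = 117649/1000000
P(≥1 defect) = 882351/1000000

P = 882351/1000000 ≈ 88.24%


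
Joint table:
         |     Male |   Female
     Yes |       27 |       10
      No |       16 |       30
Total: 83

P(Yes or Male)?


P(Yes∨Male) = P(Yes) + P(Male) - P(Yes∧Male)
= (37 + 43 - 27)/83 = 53/83

P = 53/83 ≈ 63.86%


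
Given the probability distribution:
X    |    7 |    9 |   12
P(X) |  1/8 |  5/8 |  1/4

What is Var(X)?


E[X] = 19/2
E[X²] = 371/4
Var(X) = E[X²] - (E[X])² = 371/4 - 361/4 = 5/2

Var(X) = 5/2 ≈ 2.5000


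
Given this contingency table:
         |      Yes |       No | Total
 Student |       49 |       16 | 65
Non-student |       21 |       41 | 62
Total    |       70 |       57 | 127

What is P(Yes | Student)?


P(Yes | Student) = 49/(49+16) = 49/65

P(Yes|Student) = 49/65 ≈ 75.38%


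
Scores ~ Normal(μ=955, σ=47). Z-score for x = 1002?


z = (x - μ)/σ = (1002 - 955)/47 = 1.0

z = 1.0


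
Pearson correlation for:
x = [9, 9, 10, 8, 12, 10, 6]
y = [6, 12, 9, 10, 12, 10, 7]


n=7, Σx=64, Σy=66, Σxy=618, Σx²=606, Σy²=654
r = (7×618 - 64×66)/√((7×606 - 64²)(7×654 - 66²))
= 102/√(146×222) = 102/√32412 ≈ 102/180.0333 ≈ 0.5666

r ≈ 0.5666


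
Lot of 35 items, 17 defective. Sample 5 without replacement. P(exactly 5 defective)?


Hypergeometric: C(17,5)×C(18,0)/C(35,5)
= 6188×1/324632 = 13/682

P(X=5) = 13/682 ≈ 1.91%


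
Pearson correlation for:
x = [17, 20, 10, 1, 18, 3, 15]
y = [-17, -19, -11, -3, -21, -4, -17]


n=7, Σx=84, Σy=-92, Σxy=-1427, Σx²=1348, Σy²=1526
r = (7×(-1427) - 84×(-92))/√((7×1348 - 84²)(7×1526 - (-92)²))
= -2261/√(2380×2218) = -2261/√5278840 ≈ -2261/2297.5726 ≈ -0.9841

r ≈ -0.9841


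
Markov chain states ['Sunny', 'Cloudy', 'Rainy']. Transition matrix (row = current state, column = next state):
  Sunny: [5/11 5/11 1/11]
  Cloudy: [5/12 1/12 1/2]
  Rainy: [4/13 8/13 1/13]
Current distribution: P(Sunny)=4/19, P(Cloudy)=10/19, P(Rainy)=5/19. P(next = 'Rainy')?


P(next=Rainy) = Σᵢ P(now=i)×P(i→Rainy)
= 4/19×1/11 + 10/19×1/2 + 5/19×1/13
= 4/209 + 5/19 + 5/247 = 822/2717

P = 822/2717 ≈ 0.3025


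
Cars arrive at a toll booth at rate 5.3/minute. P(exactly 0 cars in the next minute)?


Poisson(λ=5.3): P(X=0) = e^(-λ)×λ^k/k!
= e^(-5.3) × 5.3^0 / 0!
≈ 0.004991593907 × 1 / 1 ≈ 0.004992

P(X=0) ≈ 0.004992 ≈ 0.50%


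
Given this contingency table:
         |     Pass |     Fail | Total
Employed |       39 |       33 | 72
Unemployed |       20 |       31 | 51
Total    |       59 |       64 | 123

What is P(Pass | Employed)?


P(Pass | Employed) = 39/(39+33) = 39/72 = 13/24

P(Pass|Employed) = 13/24 ≈ 54.17%


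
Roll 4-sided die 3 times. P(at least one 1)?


P(no 1)^3 = (3/4)^3 = 27/64
P(≥1) = 1 - 27/64 = 37/64

P = 37/64 ≈ 57.81%


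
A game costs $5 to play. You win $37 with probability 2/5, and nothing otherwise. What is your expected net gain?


E[gain] = (37-5)×2/5 + (-5)×3/5
= 64/5 - 3 = 49/5

Expected net gain = $49/5 ≈ $9.80


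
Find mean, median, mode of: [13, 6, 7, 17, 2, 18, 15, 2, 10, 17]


Sorted: [2, 2, 6, 7, 10, 13, 15, 17, 17, 18]
Mean = 107/10
Median = 23/2
Freq: {13: 1, 6: 1, 7: 1, 17: 2, 2: 2, 18: 1, 15: 1, 10: 1}
Mode: [2, 17]

Mean=107/10, Median=23/2, Mode=[2, 17]


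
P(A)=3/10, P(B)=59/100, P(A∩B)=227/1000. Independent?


P(A)×P(B) = 177/1000
P(A∩B) = 227/1000
Not equal → NOT independent

No, not independent


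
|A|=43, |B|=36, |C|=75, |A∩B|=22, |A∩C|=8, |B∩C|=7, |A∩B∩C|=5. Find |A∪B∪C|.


|A∪B∪C| = 43+36+75-22-8-7+5 = 122

|A∪B∪C| = 122


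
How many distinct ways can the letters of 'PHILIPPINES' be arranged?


Letters: 11, freq: {'P': 3, 'H': 1, 'I': 3, 'L': 1, 'N': 1, 'E': 1, 'S': 1}
11!/(3!×1!×3!×1!×1!×1!×1!) = 39916800/36 = 1108800

1108800


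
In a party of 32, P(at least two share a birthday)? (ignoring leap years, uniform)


P(all different) = Π(365-i)/365 for i=0..31
= 0.246652
P(match) = 1 - 0.246652 = 0.753348

P ≈ 0.7533 ≈ 75.33%


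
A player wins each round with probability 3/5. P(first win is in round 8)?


Geometric: P(X=8) = (1-p)^(k-1)×p = (2/5)^7×3/5 = 384/390625

P(X=8) = 384/390625 ≈ 0.10%


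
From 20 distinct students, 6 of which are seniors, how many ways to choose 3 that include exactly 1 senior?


Choose 1 of the 6 seniors and 2 of the other 14 students:
C(6,1)×C(14,2) = 6×91 = 546

546


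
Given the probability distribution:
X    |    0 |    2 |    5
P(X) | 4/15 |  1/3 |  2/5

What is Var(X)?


E[X] = 8/3
E[X²] = 34/3
Var(X) = E[X²] - (E[X])² = 34/3 - 64/9 = 38/9

Var(X) = 38/9 ≈ 4.2222


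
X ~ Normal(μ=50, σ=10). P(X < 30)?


z = (30-50)/10 = -2.0
P(Z < -2.0) = 0.0228

P(X < 30) ≈ 0.0228


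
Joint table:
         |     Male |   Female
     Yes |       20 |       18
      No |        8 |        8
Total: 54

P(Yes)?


P(Yes) = (20+18)/54 = 38/54 = 19/27

P(Yes) = 19/27 ≈ 70.37%


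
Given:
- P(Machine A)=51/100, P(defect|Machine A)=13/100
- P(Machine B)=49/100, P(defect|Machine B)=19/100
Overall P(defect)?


P(B) = Σ P(B|Aᵢ)×P(Aᵢ)
  13/100×51/100 = 663/10000
  19/100×49/100 = 931/10000
Sum = 797/5000

P(defect) = 797/5000 ≈ 15.94%


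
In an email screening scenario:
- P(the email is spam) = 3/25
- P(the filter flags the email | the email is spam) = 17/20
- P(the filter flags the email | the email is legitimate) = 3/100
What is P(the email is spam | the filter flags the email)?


Using Bayes' theorem:
P(A|B) = P(B|A)·P(A) / P(B)

P(the filter flags the email) = 17/20 × 3/25 + 3/100 × 22/25
= 51/500 + 33/1250 = 321/2500

P(the email is spam|the filter flags the email) = (51/500) / (321/2500) = 85/107

P(the email is spam|the filter flags the email) = 85/107 ≈ 79.44%


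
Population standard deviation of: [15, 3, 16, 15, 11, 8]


Mean = 68/6 = 34/3
  (15-34/3)²=121/9
  (3-34/3)²=625/9
  (16-34/3)²=196/9
  (15-34/3)²=121/9
  (11-34/3)²=1/9
  (8-34/3)²=100/9
Σ(x-μ)² = 388/3
σ² = (388/3)/6 = 194/9

σ = √(194/9) ≈ 4.6428


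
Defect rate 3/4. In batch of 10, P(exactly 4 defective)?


Binomial: P(X=4) = C(10,4)×p^4×(1-p)^6
= 210 × 81/256 × 1/4096 = 8505/524288

P(X=4) = 8505/524288 ≈ 1.62%


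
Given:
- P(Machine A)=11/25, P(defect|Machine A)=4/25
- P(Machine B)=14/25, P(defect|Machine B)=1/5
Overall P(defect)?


P(B) = Σ P(B|Aᵢ)×P(Aᵢ)
  4/25×11/25 = 44/625
  1/5×14/25 = 14/125
Sum = 114/625

P(defect) = 114/625 ≈ 18.24%


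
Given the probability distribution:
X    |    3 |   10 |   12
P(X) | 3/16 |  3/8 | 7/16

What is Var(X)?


E[X] = 153/16
E[X²] = 1635/16
Var(X) = E[X²] - (E[X])² = 1635/16 - 23409/256 = 2751/256

Var(X) = 2751/256 ≈ 10.7461


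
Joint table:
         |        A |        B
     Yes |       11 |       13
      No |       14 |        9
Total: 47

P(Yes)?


P(Yes) = (11+13)/47 = 24/47

P(Yes) = 24/47 ≈ 51.06%


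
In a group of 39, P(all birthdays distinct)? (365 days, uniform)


P(all different) = Π(365-i)/365 for i=0..38
= (365/365)×(364/365)×...×(327/365)
= 0.121780

P ≈ 0.1218 ≈ 12.18%


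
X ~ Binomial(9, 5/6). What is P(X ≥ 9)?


P(X ≥ 9) = Σ P(X=i) for i=9..9
P(X=9) = 1953125/10077696
Sum = 1953125/10077696

P(X ≥ 9) = 1953125/10077696 ≈ 19.38%


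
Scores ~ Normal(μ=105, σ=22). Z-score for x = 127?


z = (x - μ)/σ = (127 - 105)/22 = 1.0

z = 1.0


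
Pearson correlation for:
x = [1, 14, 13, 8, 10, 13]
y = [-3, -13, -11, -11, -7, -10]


n=6, Σx=59, Σy=-55, Σxy=-616, Σx²=699, Σy²=569
r = (6×(-616) - 59×(-55))/√((6×699 - 59²)(6×569 - (-55)²))
= -451/√(713×389) = -451/√277357 ≈ -451/526.6469 ≈ -0.8564

r ≈ -0.8564


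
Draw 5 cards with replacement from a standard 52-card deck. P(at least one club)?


P(not a club) = 39/52 = 3/4
P(none in 5 draws) = (3/4)^5 = 243/1024
P(≥1 club) = 1 - 243/1024 = 781/1024

P = 781/1024 ≈ 76.27%


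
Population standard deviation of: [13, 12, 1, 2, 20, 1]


Mean = 49/6
  (13-49/6)²=841/36
  (12-49/6)²=529/36
  (1-49/6)²=1849/36
  (2-49/6)²=1369/36
  (20-49/6)²=5041/36
  (1-49/6)²=1849/36
Σ(x-μ)² = 1913/6
σ² = (1913/6)/6 = 1913/36

σ = √(1913/36) ≈ 7.2896


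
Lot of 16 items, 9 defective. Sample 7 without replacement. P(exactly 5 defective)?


Hypergeometric: C(9,5)×C(7,2)/C(16,7)
= 126×21/11440 = 1323/5720

P(X=5) = 1323/5720 ≈ 23.13%


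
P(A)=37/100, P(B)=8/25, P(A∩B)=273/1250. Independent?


P(A)×P(B) = 74/625
P(A∩B) = 273/1250
Not equal → NOT independent

No, not independent


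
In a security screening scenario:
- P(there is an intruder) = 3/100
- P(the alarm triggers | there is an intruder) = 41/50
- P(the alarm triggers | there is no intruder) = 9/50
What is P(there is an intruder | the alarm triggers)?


Using Bayes' theorem:
P(A|B) = P(B|A)·P(A) / P(B)

P(the alarm triggers) = 41/50 × 3/100 + 9/50 × 97/100
= 123/5000 + 873/5000 = 249/1250

P(there is an intruder|the alarm triggers) = (123/5000) / (249/1250) = 41/332

P(there is an intruder|the alarm triggers) = 41/332 ≈ 12.35%


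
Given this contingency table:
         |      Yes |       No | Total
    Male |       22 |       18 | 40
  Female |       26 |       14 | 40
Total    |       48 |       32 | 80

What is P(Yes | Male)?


P(Yes | Male) = 22/(22+18) = 22/40 = 11/20

P(Yes|Male) = 11/20 ≈ 55.00%


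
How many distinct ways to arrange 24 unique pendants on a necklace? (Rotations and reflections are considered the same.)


Free circular arrangements: rotations and reflections both identified.
(n-1)!/2 = 23!/2 = 25852016738884976640000/2 = 12926008369442488320000

12926008369442488320000


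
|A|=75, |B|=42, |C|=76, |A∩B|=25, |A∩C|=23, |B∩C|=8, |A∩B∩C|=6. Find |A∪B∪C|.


|A∪B∪C| = 75+42+76-25-23-8+6 = 143

|A∪B∪C| = 143


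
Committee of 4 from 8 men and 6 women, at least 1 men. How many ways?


Count by #men:
  1M,3W: C(8,1)×C(6,3)=160
  2M,2W: C(8,2)×C(6,2)=420
  3M,1W: C(8,3)×C(6,1)=336
  4M,0W: C(8,4)×C(6,0)=70
Total = 986

986


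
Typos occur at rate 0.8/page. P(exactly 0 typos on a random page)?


Poisson(λ=0.8): P(X=0) = e^(-λ)×λ^k/k!
= e^(-0.8) × 0.8^0 / 0!
≈ 0.4493289641 × 1 / 1 ≈ 0.449329

P(X=0) ≈ 0.449329 ≈ 44.93%


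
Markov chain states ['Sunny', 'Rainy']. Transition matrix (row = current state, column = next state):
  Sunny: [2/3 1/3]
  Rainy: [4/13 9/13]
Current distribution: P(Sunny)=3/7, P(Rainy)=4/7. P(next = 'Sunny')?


P(next=Sunny) = Σᵢ P(now=i)×P(i→Sunny)
= 3/7×2/3 + 4/7×4/13
= 2/7 + 16/91 = 6/13

P = 6/13 ≈ 0.4615


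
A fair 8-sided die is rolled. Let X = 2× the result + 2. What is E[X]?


E[die] = (1+8)/2 = 9/2
E[X] = 2×9/2 + 2 = 11

E[X] = 11


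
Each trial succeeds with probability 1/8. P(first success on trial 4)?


Geometric: P(X=4) = (1-p)^(k-1)×p = (7/8)^3×1/8 = 343/4096

P(X=4) = 343/4096 ≈ 8.37%


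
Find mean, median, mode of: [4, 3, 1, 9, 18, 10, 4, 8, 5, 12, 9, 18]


Sorted: [1, 3, 4, 4, 5, 8, 9, 9, 10, 12, 18, 18]
Mean = 101/12
Median = 17/2
Freq: {4: 2, 3: 1, 1: 1, 9: 2, 18: 2, 10: 1, 8: 1, 5: 1, 12: 1}
Mode: [4, 9, 18]

Mean=101/12, Median=17/2, Mode=[4, 9, 18]


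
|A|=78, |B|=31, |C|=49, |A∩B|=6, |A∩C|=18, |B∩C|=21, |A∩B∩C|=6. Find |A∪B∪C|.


|A∪B∪C| = 78+31+49-6-18-21+6 = 119

|A∪B∪C| = 119


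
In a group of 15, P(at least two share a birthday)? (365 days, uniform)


P(all different) = Π(365-i)/365 for i=0..14
= 0.747099
P(match) = 1 - 0.747099 = 0.252901

P ≈ 0.2529 ≈ 25.29%


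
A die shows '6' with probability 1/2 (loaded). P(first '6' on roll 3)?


Geometric: P(X=3) = (1-p)^(k-1)×p = (1/2)^2×1/2 = 1/8

P(X=3) = 1/8 ≈ 12.50%


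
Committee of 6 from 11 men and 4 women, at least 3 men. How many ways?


Count by #men:
  3M,3W: C(11,3)×C(4,3)=660
  4M,2W: C(11,4)×C(4,2)=1980
  5M,1W: C(11,5)×C(4,1)=1848
  6M,0W: C(11,6)×C(4,0)=462
Total = 4950

4950


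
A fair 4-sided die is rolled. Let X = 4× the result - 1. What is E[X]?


E[die] = (1+4)/2 = 5/2
E[X] = 4×5/2 - 1 = 9

E[X] = 9


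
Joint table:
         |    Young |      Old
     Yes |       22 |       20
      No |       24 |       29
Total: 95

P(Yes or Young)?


P(Yes∨Young) = P(Yes) + P(Young) - P(Yes∧Young)
= (42 + 46 - 22)/95 = 66/95

P = 66/95 ≈ 69.47%


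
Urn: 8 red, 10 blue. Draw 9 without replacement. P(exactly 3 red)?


Hypergeometric: C(8,3)×C(10,6)/C(18,9)
= 56×210/48620 = 588/2431

P(X=3) = 588/2431 ≈ 24.19%


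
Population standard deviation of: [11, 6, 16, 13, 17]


Mean = 63/5
  (11-63/5)²=64/25
  (6-63/5)²=1089/25
  (16-63/5)²=289/25
  (13-63/5)²=4/25
  (17-63/5)²=484/25
Σ(x-μ)² = 386/5
σ² = (386/5)/5 = 386/25

σ = √(386/25) ≈ 3.9294


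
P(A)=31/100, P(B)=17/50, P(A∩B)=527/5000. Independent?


P(A)×P(B) = 527/5000
P(A∩B) = 527/5000
Equal ✓ → Independent

Yes, independent


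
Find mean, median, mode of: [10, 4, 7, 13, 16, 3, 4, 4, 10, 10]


Sorted: [3, 4, 4, 4, 7, 10, 10, 10, 13, 16]
Mean = 81/10
Median = 17/2
Freq: {10: 3, 4: 3, 7: 1, 13: 1, 16: 1, 3: 1}
Mode: [4, 10]

Mean=81/10, Median=17/2, Mode=[4, 10]


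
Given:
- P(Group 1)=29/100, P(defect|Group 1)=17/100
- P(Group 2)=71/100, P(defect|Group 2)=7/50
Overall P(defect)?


P(B) = Σ P(B|Aᵢ)×P(Aᵢ)
  17/100×29/100 = 493/10000
  7/50×71/100 = 497/5000
Sum = 1487/10000

P(defect) = 1487/10000 ≈ 14.87%


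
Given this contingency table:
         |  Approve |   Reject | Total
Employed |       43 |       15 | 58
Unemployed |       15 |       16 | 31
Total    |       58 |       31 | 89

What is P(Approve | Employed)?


P(Approve | Employed) = 43/(43+15) = 43/58

P(Approve|Employed) = 43/58 ≈ 74.14%


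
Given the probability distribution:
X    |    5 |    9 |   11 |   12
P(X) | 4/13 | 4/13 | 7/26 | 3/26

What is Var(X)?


E[X] = 225/26
E[X²] = 2127/26
Var(X) = E[X²] - (E[X])² = 2127/26 - 50625/676 = 4677/676

Var(X) = 4677/676 ≈ 6.9186


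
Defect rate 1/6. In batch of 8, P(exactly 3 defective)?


Binomial: P(X=3) = C(8,3)×p^3×(1-p)^5
= 56 × 1/216 × 3125/7776 = 21875/209952

P(X=3) = 21875/209952 ≈ 10.42%


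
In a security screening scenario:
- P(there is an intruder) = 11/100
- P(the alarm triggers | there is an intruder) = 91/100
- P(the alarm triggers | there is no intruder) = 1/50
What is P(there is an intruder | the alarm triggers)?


Using Bayes' theorem:
P(A|B) = P(B|A)·P(A) / P(B)

P(the alarm triggers) = 91/100 × 11/100 + 1/50 × 89/100
= 1001/10000 + 89/5000 = 1179/10000

P(there is an intruder|the alarm triggers) = (1001/10000) / (1179/10000) = 1001/1179

P(there is an intruder|the alarm triggers) = 1001/1179 ≈ 84.90%


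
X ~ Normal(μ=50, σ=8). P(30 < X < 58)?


z₁=(30-50)/8=-2.5, z₂=(58-50)/8=1.0
P = Φ(1.0) - Φ(-2.5) = 0.841345 - 0.006210 = 0.835135 ≈ 0.8351

P(30 < X < 58) ≈ 0.8351


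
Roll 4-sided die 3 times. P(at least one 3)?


P(no 3)^3 = (3/4)^3 = 27/64
P(≥1) = 1 - 27/64 = 37/64

P = 37/64 ≈ 57.81%


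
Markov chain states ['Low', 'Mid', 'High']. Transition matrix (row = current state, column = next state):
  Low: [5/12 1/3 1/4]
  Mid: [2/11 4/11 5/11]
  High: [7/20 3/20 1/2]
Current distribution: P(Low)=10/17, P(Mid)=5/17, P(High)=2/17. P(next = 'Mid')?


P(next=Mid) = Σᵢ P(now=i)×P(i→Mid)
= 10/17×1/3 + 5/17×4/11 + 2/17×3/20
= 10/51 + 20/187 + 3/170 = 1799/5610

P = 1799/5610 ≈ 0.3207


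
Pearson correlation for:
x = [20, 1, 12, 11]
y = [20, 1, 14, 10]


n=4, Σx=44, Σy=45, Σxy=679, Σx²=666, Σy²=697
r = (4×679 - 44×45)/√((4×666 - 44²)(4×697 - 45²))
= 736/√(728×763) = 736/√555464 ≈ 736/745.2946 ≈ 0.9875

r ≈ 0.9875


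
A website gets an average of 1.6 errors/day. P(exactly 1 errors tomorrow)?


Poisson(λ=1.6): P(X=1) = e^(-λ)×λ^k/k!
= e^(-1.6) × 1.6^1 / 1!
≈ 0.201896518 × 1.6 / 1 ≈ 0.323034

P(X=1) ≈ 0.323034 ≈ 32.30%
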